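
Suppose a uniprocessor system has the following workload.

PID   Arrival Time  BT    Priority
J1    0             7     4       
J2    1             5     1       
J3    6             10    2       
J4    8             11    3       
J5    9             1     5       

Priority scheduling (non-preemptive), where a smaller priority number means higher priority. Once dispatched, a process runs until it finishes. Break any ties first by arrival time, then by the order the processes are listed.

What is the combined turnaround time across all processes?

Gantt: | J1 0-7 | J2 7-12 | J3 12-22 | J4 22-33 | J5 33-34 |
Completion: J1=7  J2=12  J3=22  J4=33  J5=34
Turnaround (C−A): J1=7  J2=11  J3=16  J4=25  J5=25
Turnaround = completion − arrival: J1=7, J2=11, J3=16, J4=25, J5=25
Total turnaround = 7 + 11 + 16 + 25 + 25 = 84

84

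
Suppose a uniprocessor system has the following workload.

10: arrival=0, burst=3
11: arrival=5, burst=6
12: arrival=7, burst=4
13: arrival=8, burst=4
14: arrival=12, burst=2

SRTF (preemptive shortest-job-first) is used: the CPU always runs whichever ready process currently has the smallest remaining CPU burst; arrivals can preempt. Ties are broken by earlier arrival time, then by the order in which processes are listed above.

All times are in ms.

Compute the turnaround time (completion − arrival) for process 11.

6

Timeline: | 10 0-3 | idle 3-5 | 11 5-11 | 12 11-12 | 14 12-14 | 12 14-17 | 13 17-21 |
Completion: 10=3  11=11  12=17  13=21  14=14
Turnaround (C−A): 10=3  11=6  12=10  13=13  14=2
Turnaround(11) = completion − arrival = 11 − 5 = 6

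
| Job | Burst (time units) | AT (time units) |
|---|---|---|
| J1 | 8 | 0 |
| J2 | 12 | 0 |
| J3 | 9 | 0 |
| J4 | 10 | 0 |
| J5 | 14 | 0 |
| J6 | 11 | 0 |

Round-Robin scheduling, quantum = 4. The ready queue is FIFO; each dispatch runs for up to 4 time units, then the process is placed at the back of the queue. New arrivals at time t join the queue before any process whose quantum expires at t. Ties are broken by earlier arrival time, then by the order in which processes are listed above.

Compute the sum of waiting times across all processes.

Timeline: | J1 0-4 | J2 4-8 | J3 8-12 | J4 12-16 | J5 16-20 | J6 20-24 | J1 24-28 | J2 28-32 | J3 32-36 | J4 36-40 | J5 40-44 | J6 44-48 | J2 48-52 | J3 52-53 | J4 53-55 | J5 55-59 | J6 59-62 | J5 62-64 |
Completion: J1=28  J2=52  J3=53  J4=55  J5=64  J6=62
Turnaround (C−A): J1=28  J2=52  J3=53  J4=55  J5=64  J6=62
Waiting = turnaround − burst: J1=20, J2=40, J3=44, J4=45, J5=50, J6=51
Total waiting = 20 + 40 + 44 + 45 + 50 + 51 = 250

250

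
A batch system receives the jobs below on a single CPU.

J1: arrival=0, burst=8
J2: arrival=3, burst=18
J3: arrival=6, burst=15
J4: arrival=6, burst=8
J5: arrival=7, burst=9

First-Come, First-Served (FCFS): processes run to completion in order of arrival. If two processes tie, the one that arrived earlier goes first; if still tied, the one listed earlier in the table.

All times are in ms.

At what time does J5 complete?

58

Timeline: | J1 0-8 | J2 8-26 | J3 26-41 | J4 41-49 | J5 49-58 |
Completion: J1=8  J2=26  J3=41  J4=49  J5=58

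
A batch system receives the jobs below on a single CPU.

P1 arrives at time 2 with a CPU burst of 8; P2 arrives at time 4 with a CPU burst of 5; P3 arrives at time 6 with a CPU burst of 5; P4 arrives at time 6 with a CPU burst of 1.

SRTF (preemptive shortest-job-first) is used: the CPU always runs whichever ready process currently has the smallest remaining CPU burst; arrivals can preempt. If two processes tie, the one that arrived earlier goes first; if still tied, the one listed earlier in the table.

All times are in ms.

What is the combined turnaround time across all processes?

35

Schedule: | idle 0-2 | P1 2-4 | P2 4-6 | P4 6-7 | P2 7-10 | P3 10-15 | P1 15-21 |
Completion: P1=21  P2=10  P3=15  P4=7
Turnaround (C−A): P1=19  P2=6  P3=9  P4=1
Turnaround = completion − arrival: P1=19, P2=6, P3=9, P4=1
Total turnaround = 19 + 6 + 9 + 1 = 35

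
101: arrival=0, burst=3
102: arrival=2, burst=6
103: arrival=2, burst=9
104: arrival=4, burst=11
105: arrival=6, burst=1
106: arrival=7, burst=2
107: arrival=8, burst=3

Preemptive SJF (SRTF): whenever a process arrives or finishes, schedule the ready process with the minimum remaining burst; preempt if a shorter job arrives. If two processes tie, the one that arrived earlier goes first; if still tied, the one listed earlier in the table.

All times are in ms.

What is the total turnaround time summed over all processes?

Gantt: | 101 0-3 | 102 3-6 | 105 6-7 | 106 7-9 | 102 9-12 | 107 12-15 | 103 15-24 | 104 24-35 |
Completion: 101=3  102=12  103=24  104=35  105=7  106=9  107=15
Turnaround (C−A): 101=3  102=10  103=22  104=31  105=1  106=2  107=7
Turnaround = completion − arrival: 101=3, 102=10, 103=22, 104=31, 105=1, 106=2, 107=7
Total turnaround = 3 + 10 + 22 + 31 + 1 + 2 + 7 = 76

76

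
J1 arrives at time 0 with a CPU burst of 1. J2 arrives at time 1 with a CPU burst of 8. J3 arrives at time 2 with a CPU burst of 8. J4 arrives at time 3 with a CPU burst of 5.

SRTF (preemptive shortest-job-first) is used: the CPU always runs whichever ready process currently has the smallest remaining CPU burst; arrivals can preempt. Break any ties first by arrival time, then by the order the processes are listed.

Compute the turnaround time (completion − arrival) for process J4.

5

Timeline: | J1 0-1 | J2 1-3 | J4 3-8 | J2 8-14 | J3 14-22 |
Completion: J1=1  J2=14  J3=22  J4=8
Turnaround(J4) = completion − arrival = 8 − 3 = 5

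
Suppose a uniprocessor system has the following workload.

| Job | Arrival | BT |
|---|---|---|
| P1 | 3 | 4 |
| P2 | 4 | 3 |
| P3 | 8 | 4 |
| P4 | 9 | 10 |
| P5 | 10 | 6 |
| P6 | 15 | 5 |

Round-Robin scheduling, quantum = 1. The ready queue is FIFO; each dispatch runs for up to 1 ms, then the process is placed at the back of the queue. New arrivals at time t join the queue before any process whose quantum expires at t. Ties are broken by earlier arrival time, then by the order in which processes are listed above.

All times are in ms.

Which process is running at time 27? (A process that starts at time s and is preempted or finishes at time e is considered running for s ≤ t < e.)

P6

Gantt: | idle 0-3 | P1 3-4 | P2 4-5 | P1 5-6 | P2 6-7 | P1 7-8 | P2 8-9 | P3 9-10 | P1 10-11 | P4 11-12 | P5 12-13 | P3 13-14 | P4 14-15 | P5 15-16 | P3 16-17 | P6 17-18 | P4 18-19 | P5 19-20 | P3 20-21 | P6 21-22 | P4 22-23 | P5 23-24 | P6 24-25 | P4 25-26 | P5 26-27 | P6 27-28 | P4 28-29 | P5 29-30 | P6 30-31 | P4 31-35 |
Completion: P1=11  P2=9  P3=21  P4=35  P5=30  P6=31
Turnaround (C−A): P1=8  P2=5  P3=13  P4=26  P5=20  P6=16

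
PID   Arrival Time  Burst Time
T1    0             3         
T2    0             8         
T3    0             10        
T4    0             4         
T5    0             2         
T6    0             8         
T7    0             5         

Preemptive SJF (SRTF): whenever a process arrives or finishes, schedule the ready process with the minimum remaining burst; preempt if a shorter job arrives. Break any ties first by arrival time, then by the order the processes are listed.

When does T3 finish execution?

Gantt: | T5 0-2 | T1 2-5 | T4 5-9 | T7 9-14 | T2 14-22 | T6 22-30 | T3 30-40 |
Completion: T1=5  T2=22  T3=40  T4=9  T5=2  T6=30  T7=14

40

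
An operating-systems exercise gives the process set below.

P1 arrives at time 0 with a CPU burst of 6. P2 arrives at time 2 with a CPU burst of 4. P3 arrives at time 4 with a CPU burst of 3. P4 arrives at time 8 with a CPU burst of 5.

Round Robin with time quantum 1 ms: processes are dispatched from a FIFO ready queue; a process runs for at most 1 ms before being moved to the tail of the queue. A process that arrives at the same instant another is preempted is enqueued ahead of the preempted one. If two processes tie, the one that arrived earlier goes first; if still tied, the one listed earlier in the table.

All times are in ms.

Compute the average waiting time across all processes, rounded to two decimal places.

6.25

Timeline: | P1 0-2 | P2 2-3 | P1 3-4 | P2 4-5 | P3 5-6 | P1 6-7 | P2 7-8 | P3 8-9 | P1 9-10 | P4 10-11 | P2 11-12 | P3 12-13 | P1 13-14 | P4 14-18 |
Completion: P1=14  P2=12  P3=13  P4=18
Turnaround (C−A): P1=14  P2=10  P3=9  P4=10
Waiting times: P1=8, P2=6, P3=6, P4=5
Average waiting = (8+6+6+5) / 4 = 25/4 = 6.25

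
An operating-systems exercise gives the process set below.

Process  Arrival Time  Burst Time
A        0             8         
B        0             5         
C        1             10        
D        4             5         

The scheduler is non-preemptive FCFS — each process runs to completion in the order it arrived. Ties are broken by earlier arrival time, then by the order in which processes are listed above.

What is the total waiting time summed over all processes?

39

Timeline: | A 0-8 | B 8-13 | C 13-23 | D 23-28 |
Completion: A=8  B=13  C=23  D=28
Waiting = turnaround − burst: A=0, B=8, C=12, D=19
Total waiting = 0 + 8 + 12 + 19 = 39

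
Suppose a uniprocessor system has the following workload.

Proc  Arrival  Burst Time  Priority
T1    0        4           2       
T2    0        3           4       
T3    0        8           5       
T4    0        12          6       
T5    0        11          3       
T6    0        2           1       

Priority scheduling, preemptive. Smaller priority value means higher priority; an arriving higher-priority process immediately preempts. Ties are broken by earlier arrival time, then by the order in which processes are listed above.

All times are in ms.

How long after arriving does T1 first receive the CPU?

2

Gantt: | T6 0-2 | T1 2-6 | T5 6-17 | T2 17-20 | T3 20-28 | T4 28-40 |
Completion: T1=6  T2=20  T3=28  T4=40  T5=17  T6=2
Response(T1) = first start − arrival = 2 − 0 = 2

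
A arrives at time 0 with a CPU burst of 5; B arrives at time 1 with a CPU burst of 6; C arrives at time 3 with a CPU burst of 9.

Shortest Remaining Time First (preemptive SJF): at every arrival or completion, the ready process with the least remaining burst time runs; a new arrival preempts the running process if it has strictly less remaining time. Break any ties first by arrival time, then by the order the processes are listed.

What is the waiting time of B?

Timeline: | A 0-5 | B 5-11 | C 11-20 |
Completion: A=5  B=11  C=20
Turnaround (C−A): A=5  B=10  C=17
Waiting(B) = turnaround − burst = 10 − 6 = 4

4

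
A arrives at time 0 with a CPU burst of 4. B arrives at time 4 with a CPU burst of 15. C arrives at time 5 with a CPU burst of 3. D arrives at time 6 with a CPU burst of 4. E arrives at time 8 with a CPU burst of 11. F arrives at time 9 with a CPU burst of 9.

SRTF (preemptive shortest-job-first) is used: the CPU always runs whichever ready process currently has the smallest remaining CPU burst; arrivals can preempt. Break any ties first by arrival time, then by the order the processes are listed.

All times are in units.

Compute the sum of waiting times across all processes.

45

Gantt: | A 0-4 | B 4-5 | C 5-8 | D 8-12 | F 12-21 | E 21-32 | B 32-46 |
Completion: A=4  B=46  C=8  D=12  E=32  F=21
Turnaround (C−A): A=4  B=42  C=3  D=6  E=24  F=12
Waiting = turnaround − burst: A=0, B=27, C=0, D=2, E=13, F=3
Total waiting = 0 + 27 + 0 + 2 + 13 + 3 = 45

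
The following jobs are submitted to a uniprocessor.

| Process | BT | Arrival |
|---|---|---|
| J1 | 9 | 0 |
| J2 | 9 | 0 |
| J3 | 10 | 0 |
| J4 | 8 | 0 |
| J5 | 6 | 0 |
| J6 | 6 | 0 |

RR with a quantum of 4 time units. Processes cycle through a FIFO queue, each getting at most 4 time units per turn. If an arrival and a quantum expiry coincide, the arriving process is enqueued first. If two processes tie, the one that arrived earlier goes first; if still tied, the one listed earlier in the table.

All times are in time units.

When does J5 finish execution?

42

Schedule: | J1 0-4 | J2 4-8 | J3 8-12 | J4 12-16 | J5 16-20 | J6 20-24 | J1 24-28 | J2 28-32 | J3 32-36 | J4 36-40 | J5 40-42 | J6 42-44 | J1 44-45 | J2 45-46 | J3 46-48 |
Completion: J1=45  J2=46  J3=48  J4=40  J5=42  J6=44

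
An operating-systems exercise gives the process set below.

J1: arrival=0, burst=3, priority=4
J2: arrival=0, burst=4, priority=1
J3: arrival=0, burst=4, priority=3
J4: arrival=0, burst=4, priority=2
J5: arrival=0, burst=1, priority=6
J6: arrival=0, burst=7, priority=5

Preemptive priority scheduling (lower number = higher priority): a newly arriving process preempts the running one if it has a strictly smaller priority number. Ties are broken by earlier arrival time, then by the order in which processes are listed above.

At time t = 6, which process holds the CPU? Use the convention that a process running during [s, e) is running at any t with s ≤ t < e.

J4

Gantt: | J2 0-4 | J4 4-8 | J3 8-12 | J1 12-15 | J6 15-22 | J5 22-23 |
Completion: J1=15  J2=4  J3=12  J4=8  J5=23  J6=22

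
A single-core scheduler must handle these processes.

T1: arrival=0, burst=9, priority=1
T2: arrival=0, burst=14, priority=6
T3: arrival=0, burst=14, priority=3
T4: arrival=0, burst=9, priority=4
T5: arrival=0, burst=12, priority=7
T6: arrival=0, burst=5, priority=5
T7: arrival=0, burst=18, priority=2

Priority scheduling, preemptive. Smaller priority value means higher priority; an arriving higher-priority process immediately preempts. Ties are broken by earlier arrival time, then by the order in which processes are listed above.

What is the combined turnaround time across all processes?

332

Schedule: | T1 0-9 | T7 9-27 | T3 27-41 | T4 41-50 | T6 50-55 | T2 55-69 | T5 69-81 |
Completion: T1=9  T2=69  T3=41  T4=50  T5=81  T6=55  T7=27
Turnaround (C−A): T1=9  T2=69  T3=41  T4=50  T5=81  T6=55  T7=27
Turnaround = completion − arrival: T1=9, T2=69, T3=41, T4=50, T5=81, T6=55, T7=27
Total turnaround = 9 + 69 + 41 + 50 + 81 + 55 + 27 = 332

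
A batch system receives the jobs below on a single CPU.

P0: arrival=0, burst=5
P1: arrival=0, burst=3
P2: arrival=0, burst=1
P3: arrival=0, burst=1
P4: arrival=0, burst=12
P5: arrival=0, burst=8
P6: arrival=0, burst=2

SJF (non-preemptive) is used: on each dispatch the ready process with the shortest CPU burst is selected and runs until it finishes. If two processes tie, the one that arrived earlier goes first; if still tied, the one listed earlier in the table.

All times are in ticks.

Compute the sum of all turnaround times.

Gantt: | P2 0-1 | P3 1-2 | P6 2-4 | P1 4-7 | P0 7-12 | P5 12-20 | P4 20-32 |
Completion: P0=12  P1=7  P2=1  P3=2  P4=32  P5=20  P6=4
Turnaround (C−A): P0=12  P1=7  P2=1  P3=2  P4=32  P5=20  P6=4
Turnaround = completion − arrival: P0=12, P1=7, P2=1, P3=2, P4=32, P5=20, P6=4
Total turnaround = 12 + 7 + 1 + 2 + 32 + 20 + 4 = 78

78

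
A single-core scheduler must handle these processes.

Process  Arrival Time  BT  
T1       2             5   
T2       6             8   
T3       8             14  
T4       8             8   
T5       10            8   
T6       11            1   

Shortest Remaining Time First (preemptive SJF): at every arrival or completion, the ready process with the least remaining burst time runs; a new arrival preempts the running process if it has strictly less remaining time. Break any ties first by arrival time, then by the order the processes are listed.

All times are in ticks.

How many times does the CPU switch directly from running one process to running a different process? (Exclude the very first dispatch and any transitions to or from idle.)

Timeline: | idle 0-2 | T1 2-7 | T2 7-11 | T6 11-12 | T2 12-16 | T4 16-24 | T5 24-32 | T3 32-46 |
Completion: T1=7  T2=16  T3=46  T4=24  T5=32  T6=12
Turnaround (C−A): T1=5  T2=10  T3=38  T4=16  T5=22  T6=1

6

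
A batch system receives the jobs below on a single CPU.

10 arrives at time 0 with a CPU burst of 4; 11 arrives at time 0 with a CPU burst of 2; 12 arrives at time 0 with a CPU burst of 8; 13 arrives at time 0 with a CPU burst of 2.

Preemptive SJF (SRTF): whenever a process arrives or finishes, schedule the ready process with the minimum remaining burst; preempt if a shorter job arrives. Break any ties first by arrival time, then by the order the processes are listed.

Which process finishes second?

Gantt: | 11 0-2 | 13 2-4 | 10 4-8 | 12 8-16 |
Completion: 10=8  11=2  12=16  13=4
Turnaround (C−A): 10=8  11=2  12=16  13=4
Finish order: 11 → 13 → 10 → 12

13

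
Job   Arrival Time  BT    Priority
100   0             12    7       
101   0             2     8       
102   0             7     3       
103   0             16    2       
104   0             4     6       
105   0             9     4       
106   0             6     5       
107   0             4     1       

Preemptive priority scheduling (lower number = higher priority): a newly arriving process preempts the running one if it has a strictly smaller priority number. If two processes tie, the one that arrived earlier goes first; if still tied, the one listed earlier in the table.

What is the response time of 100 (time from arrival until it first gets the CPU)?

46

Timeline: | 107 0-4 | 103 4-20 | 102 20-27 | 105 27-36 | 106 36-42 | 104 42-46 | 100 46-58 | 101 58-60 |
Completion: 100=58  101=60  102=27  103=20  104=46  105=36  106=42  107=4
Turnaround (C−A): 100=58  101=60  102=27  103=20  104=46  105=36  106=42  107=4
Response(100) = first start − arrival = 46 − 0 = 46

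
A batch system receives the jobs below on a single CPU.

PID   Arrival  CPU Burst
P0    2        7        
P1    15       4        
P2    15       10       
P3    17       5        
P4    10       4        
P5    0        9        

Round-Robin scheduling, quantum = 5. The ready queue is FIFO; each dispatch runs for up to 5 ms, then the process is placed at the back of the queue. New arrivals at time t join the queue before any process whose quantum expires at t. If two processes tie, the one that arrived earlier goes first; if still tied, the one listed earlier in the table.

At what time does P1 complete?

24

Schedule: | P5 0-5 | P0 5-10 | P5 10-14 | P4 14-18 | P0 18-20 | P1 20-24 | P2 24-29 | P3 29-34 | P2 34-39 |
Completion: P0=20  P1=24  P2=39  P3=34  P4=18  P5=14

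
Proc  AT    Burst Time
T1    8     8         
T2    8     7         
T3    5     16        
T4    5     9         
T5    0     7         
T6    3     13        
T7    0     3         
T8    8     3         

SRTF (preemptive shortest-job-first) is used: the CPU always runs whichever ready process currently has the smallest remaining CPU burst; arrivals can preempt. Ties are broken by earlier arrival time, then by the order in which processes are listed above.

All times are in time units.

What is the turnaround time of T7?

Gantt: | T7 0-3 | T5 3-10 | T8 10-13 | T2 13-20 | T1 20-28 | T4 28-37 | T6 37-50 | T3 50-66 |
Completion: T1=28  T2=20  T3=66  T4=37  T5=10  T6=50  T7=3  T8=13
Turnaround (C−A): T1=20  T2=12  T3=61  T4=32  T5=10  T6=47  T7=3  T8=5
Turnaround(T7) = completion − arrival = 3 − 0 = 3

3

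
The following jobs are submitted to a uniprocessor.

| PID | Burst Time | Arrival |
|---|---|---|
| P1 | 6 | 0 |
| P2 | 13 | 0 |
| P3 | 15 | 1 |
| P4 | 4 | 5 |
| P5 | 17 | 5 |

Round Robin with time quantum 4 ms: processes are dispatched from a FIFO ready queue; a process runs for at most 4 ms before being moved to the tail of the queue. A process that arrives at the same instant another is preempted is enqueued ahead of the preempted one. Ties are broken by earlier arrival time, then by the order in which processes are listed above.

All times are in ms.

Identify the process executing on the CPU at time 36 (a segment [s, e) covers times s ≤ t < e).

Gantt: | P1 0-4 | P2 4-8 | P3 8-12 | P1 12-14 | P4 14-18 | P5 18-22 | P2 22-26 | P3 26-30 | P5 30-34 | P2 34-38 | P3 38-42 | P5 42-46 | P2 46-47 | P3 47-50 | P5 50-55 |
Completion: P1=14  P2=47  P3=50  P4=18  P5=55
Turnaround (C−A): P1=14  P2=47  P3=49  P4=13  P5=50

P2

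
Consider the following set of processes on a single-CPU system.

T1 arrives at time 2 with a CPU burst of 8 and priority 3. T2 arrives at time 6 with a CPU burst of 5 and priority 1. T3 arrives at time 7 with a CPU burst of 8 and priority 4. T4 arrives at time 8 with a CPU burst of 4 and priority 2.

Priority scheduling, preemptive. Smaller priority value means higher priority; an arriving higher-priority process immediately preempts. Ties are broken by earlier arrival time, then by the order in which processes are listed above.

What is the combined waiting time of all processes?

Timeline: | idle 0-2 | T1 2-6 | T2 6-11 | T4 11-15 | T1 15-19 | T3 19-27 |
Completion: T1=19  T2=11  T3=27  T4=15
Turnaround (C−A): T1=17  T2=5  T3=20  T4=7
Waiting = turnaround − burst: T1=9, T2=0, T3=12, T4=3
Total waiting = 9 + 0 + 12 + 3 = 24

24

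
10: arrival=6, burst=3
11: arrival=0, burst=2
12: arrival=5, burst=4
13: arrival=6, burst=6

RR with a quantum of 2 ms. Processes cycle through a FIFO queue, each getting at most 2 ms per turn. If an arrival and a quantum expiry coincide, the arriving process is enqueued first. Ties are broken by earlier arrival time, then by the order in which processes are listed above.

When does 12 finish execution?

13

Schedule: | 11 0-2 | idle 2-5 | 12 5-7 | 10 7-9 | 13 9-11 | 12 11-13 | 10 13-14 | 13 14-18 |
Completion: 10=14  11=2  12=13  13=18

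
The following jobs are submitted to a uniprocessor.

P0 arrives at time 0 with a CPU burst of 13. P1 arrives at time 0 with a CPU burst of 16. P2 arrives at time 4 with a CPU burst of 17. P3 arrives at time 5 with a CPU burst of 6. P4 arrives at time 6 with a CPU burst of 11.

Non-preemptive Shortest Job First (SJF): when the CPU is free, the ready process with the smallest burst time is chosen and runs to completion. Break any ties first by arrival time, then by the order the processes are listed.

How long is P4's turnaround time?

24

Schedule: | P0 0-13 | P3 13-19 | P4 19-30 | P1 30-46 | P2 46-63 |
Completion: P0=13  P1=46  P2=63  P3=19  P4=30
Turnaround(P4) = completion − arrival = 30 − 6 = 24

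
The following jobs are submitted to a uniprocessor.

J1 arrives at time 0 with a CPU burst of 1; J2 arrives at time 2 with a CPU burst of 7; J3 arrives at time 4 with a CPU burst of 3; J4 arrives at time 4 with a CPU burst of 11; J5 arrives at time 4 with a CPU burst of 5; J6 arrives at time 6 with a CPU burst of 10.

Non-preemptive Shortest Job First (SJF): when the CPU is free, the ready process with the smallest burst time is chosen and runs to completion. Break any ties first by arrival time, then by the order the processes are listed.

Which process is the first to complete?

J1

Timeline: | J1 0-1 | idle 1-2 | J2 2-9 | J3 9-12 | J5 12-17 | J6 17-27 | J4 27-38 |
Completion: J1=1  J2=9  J3=12  J4=38  J5=17  J6=27
Turnaround (C−A): J1=1  J2=7  J3=8  J4=34  J5=13  J6=21
Finish order: J1 → J2 → J3 → J5 → J6 → J4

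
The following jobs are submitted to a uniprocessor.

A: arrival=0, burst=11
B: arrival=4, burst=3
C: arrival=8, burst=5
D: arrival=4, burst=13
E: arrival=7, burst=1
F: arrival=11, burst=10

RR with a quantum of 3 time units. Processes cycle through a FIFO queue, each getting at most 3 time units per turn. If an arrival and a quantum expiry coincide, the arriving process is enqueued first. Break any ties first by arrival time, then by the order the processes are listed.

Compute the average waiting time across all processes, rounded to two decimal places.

14.83

Gantt: | A 0-6 | B 6-9 | D 9-12 | A 12-15 | E 15-16 | C 16-19 | F 19-22 | D 22-25 | A 25-27 | C 27-29 | F 29-32 | D 32-35 | F 35-38 | D 38-41 | F 41-42 | D 42-43 |
Completion: A=27  B=9  C=29  D=43  E=16  F=42
Waiting times: A=16, B=2, C=16, D=26, E=8, F=21
Average waiting = (16+2+16+26+8+21) / 6 = 89/6 = 14.83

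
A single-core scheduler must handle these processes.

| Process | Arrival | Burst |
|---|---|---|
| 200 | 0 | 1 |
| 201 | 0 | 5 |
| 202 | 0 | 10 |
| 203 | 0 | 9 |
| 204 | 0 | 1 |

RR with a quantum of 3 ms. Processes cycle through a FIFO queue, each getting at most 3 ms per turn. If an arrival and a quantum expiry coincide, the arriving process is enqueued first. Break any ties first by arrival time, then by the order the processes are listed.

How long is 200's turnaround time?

1

Schedule: | 200 0-1 | 201 1-4 | 202 4-7 | 203 7-10 | 204 10-11 | 201 11-13 | 202 13-16 | 203 16-19 | 202 19-22 | 203 22-25 | 202 25-26 |
Completion: 200=1  201=13  202=26  203=25  204=11
Turnaround(200) = completion − arrival = 1 − 0 = 1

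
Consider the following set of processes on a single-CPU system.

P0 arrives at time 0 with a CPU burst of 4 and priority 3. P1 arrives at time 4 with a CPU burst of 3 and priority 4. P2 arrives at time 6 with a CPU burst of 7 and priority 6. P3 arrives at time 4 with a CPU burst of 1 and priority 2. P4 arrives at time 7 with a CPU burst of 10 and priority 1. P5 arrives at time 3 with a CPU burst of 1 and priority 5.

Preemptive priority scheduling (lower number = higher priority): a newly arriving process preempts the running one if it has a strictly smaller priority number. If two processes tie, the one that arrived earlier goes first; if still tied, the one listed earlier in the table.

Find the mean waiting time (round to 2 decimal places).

6.50

Schedule: | P0 0-4 | P3 4-5 | P1 5-7 | P4 7-17 | P1 17-18 | P5 18-19 | P2 19-26 |
Completion: P0=4  P1=18  P2=26  P3=5  P4=17  P5=19
Turnaround (C−A): P0=4  P1=14  P2=20  P3=1  P4=10  P5=16
Waiting times: P0=0, P1=11, P2=13, P3=0, P4=0, P5=15
Average waiting = (0+11+13+0+0+15) / 6 = 39/6 = 6.50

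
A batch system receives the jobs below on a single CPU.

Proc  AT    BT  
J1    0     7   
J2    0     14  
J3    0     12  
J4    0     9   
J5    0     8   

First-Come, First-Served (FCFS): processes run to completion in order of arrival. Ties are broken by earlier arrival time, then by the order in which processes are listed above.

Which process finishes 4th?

J4

Timeline: | J1 0-7 | J2 7-21 | J3 21-33 | J4 33-42 | J5 42-50 |
Completion: J1=7  J2=21  J3=33  J4=42  J5=50
Turnaround (C−A): J1=7  J2=21  J3=33  J4=42  J5=50
Finish order: J1 → J2 → J3 → J4 → J5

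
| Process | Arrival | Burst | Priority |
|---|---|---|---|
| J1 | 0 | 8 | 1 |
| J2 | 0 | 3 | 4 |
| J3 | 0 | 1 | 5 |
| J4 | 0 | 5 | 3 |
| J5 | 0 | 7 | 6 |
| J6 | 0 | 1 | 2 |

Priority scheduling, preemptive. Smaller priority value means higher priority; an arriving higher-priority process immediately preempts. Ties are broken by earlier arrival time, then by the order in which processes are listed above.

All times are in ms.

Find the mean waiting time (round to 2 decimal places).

11.00

Schedule: | J1 0-8 | J6 8-9 | J4 9-14 | J2 14-17 | J3 17-18 | J5 18-25 |
Completion: J1=8  J2=17  J3=18  J4=14  J5=25  J6=9
Turnaround (C−A): J1=8  J2=17  J3=18  J4=14  J5=25  J6=9
Waiting times: J1=0, J2=14, J3=17, J4=9, J5=18, J6=8
Average waiting = (0+14+17+9+18+8) / 6 = 66/6 = 11.00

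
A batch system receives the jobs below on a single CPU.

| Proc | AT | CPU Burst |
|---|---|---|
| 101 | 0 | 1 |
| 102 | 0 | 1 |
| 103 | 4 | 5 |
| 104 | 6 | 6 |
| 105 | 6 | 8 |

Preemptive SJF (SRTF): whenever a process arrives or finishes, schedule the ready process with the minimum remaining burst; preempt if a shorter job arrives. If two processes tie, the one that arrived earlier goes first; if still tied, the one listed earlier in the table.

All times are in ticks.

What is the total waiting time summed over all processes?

13

Gantt: | 101 0-1 | 102 1-2 | idle 2-4 | 103 4-9 | 104 9-15 | 105 15-23 |
Completion: 101=1  102=2  103=9  104=15  105=23
Waiting = turnaround − burst: 101=0, 102=1, 103=0, 104=3, 105=9
Total waiting = 0 + 1 + 0 + 3 + 9 = 13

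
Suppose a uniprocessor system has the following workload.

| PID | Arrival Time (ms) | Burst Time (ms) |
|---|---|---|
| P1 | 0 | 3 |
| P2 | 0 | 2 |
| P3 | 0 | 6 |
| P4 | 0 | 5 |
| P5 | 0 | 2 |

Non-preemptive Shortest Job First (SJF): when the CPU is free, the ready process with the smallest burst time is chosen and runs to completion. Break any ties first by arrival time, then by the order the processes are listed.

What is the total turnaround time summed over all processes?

43

Timeline: | P2 0-2 | P5 2-4 | P1 4-7 | P4 7-12 | P3 12-18 |
Completion: P1=7  P2=2  P3=18  P4=12  P5=4
Turnaround = completion − arrival: P1=7, P2=2, P3=18, P4=12, P5=4
Total turnaround = 7 + 2 + 18 + 12 + 4 = 43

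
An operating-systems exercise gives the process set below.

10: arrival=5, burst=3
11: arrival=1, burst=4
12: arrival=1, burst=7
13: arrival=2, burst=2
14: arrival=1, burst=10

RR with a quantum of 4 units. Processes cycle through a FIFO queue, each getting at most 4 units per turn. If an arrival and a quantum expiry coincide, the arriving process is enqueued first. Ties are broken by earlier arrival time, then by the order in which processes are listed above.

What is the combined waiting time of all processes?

50

Timeline: | idle 0-1 | 11 1-5 | 12 5-9 | 14 9-13 | 13 13-15 | 10 15-18 | 12 18-21 | 14 21-27 |
Completion: 10=18  11=5  12=21  13=15  14=27
Waiting = turnaround − burst: 10=10, 11=0, 12=13, 13=11, 14=16
Total waiting = 10 + 0 + 13 + 11 + 16 = 50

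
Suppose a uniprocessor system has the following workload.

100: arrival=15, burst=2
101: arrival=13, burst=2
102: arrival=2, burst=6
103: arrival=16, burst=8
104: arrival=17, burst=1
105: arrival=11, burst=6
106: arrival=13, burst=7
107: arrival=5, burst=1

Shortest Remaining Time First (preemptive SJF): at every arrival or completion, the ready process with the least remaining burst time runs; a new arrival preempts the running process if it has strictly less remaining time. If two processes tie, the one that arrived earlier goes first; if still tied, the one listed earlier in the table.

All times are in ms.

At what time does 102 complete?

9

Timeline: | idle 0-2 | 102 2-5 | 107 5-6 | 102 6-9 | idle 9-11 | 105 11-13 | 101 13-15 | 100 15-17 | 104 17-18 | 105 18-22 | 106 22-29 | 103 29-37 |
Completion: 100=17  101=15  102=9  103=37  104=18  105=22  106=29  107=6
Turnaround (C−A): 100=2  101=2  102=7  103=21  104=1  105=11  106=16  107=1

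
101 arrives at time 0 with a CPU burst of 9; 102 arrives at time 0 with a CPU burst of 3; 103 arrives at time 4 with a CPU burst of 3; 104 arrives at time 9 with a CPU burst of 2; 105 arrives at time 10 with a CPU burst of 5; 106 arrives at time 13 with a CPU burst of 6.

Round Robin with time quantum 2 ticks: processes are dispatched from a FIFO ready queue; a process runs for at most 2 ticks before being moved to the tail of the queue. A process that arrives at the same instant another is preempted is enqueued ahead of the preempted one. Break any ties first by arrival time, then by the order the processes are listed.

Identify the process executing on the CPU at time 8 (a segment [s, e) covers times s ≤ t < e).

102

Gantt: | 101 0-2 | 102 2-4 | 101 4-6 | 103 6-8 | 102 8-9 | 101 9-11 | 103 11-12 | 104 12-14 | 105 14-16 | 101 16-18 | 106 18-20 | 105 20-22 | 101 22-23 | 106 23-25 | 105 25-26 | 106 26-28 |
Completion: 101=23  102=9  103=12  104=14  105=26  106=28
Turnaround (C−A): 101=23  102=9  103=8  104=5  105=16  106=15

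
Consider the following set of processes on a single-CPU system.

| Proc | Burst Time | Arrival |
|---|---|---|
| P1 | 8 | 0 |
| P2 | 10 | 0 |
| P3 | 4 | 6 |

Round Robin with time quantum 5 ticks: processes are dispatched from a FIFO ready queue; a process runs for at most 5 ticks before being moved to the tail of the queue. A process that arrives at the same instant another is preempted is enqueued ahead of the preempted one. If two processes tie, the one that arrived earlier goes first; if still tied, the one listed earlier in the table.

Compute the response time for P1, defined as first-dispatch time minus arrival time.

Gantt: | P1 0-5 | P2 5-10 | P1 10-13 | P3 13-17 | P2 17-22 |
Completion: P1=13  P2=22  P3=17
Turnaround (C−A): P1=13  P2=22  P3=11
Response(P1) = first start − arrival = 0 − 0 = 0

0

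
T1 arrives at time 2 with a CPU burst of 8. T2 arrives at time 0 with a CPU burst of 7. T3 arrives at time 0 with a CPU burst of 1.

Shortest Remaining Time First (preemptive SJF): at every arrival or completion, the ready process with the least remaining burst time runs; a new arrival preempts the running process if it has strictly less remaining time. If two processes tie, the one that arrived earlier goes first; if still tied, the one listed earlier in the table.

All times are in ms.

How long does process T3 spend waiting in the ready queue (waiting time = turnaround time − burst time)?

Schedule: | T3 0-1 | T2 1-8 | T1 8-16 |
Completion: T1=16  T2=8  T3=1
Waiting(T3) = turnaround − burst = 1 − 1 = 0

0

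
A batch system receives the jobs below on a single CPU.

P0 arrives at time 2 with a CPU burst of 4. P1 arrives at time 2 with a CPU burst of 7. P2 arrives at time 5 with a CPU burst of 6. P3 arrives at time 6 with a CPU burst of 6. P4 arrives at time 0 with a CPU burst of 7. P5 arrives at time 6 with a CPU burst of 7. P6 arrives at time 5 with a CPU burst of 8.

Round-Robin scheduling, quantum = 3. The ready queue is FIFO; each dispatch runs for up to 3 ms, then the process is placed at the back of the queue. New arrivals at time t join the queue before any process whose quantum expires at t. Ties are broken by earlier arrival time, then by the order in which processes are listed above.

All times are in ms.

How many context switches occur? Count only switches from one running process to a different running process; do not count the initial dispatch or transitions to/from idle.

17

Gantt: | P4 0-3 | P0 3-6 | P1 6-9 | P4 9-12 | P2 12-15 | P6 15-18 | P3 18-21 | P5 21-24 | P0 24-25 | P1 25-28 | P4 28-29 | P2 29-32 | P6 32-35 | P3 35-38 | P5 38-41 | P1 41-42 | P6 42-44 | P5 44-45 |
Completion: P0=25  P1=42  P2=32  P3=38  P4=29  P5=45  P6=44
Turnaround (C−A): P0=23  P1=40  P2=27  P3=32  P4=29  P5=39  P6=39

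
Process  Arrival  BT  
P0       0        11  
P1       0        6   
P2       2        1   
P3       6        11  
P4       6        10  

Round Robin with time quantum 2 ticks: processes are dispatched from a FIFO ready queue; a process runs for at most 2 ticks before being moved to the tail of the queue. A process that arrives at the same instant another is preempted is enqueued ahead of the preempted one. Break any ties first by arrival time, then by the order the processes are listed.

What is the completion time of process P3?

Gantt: | P0 0-2 | P1 2-4 | P2 4-5 | P0 5-7 | P1 7-9 | P3 9-11 | P4 11-13 | P0 13-15 | P1 15-17 | P3 17-19 | P4 19-21 | P0 21-23 | P3 23-25 | P4 25-27 | P0 27-29 | P3 29-31 | P4 31-33 | P0 33-34 | P3 34-36 | P4 36-38 | P3 38-39 |
Completion: P0=34  P1=17  P2=5  P3=39  P4=38

39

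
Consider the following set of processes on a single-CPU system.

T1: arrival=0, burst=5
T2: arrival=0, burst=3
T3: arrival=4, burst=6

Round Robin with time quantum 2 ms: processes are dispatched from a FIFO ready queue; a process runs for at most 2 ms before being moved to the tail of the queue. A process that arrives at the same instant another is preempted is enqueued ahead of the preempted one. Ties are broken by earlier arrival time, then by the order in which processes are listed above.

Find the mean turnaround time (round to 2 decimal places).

9.67

Timeline: | T1 0-2 | T2 2-4 | T1 4-6 | T3 6-8 | T2 8-9 | T1 9-10 | T3 10-14 |
Completion: T1=10  T2=9  T3=14
Turnaround times: T1=10, T2=9, T3=10
Average turnaround = (10+9+10) / 3 = 29/3 = 9.67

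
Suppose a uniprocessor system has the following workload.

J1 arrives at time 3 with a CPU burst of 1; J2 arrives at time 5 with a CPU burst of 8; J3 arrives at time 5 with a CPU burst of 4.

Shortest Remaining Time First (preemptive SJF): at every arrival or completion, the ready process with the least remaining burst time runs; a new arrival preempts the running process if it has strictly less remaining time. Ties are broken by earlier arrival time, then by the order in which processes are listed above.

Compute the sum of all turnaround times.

Schedule: | idle 0-3 | J1 3-4 | idle 4-5 | J3 5-9 | J2 9-17 |
Completion: J1=4  J2=17  J3=9
Turnaround = completion − arrival: J1=1, J2=12, J3=4
Total turnaround = 1 + 12 + 4 = 17

17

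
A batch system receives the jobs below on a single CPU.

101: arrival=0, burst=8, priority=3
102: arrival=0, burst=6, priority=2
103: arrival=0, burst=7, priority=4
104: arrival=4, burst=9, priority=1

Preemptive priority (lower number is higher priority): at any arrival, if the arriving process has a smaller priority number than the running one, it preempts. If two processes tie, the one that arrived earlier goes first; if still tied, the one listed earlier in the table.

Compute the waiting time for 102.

Timeline: | 102 0-4 | 104 4-13 | 102 13-15 | 101 15-23 | 103 23-30 |
Completion: 101=23  102=15  103=30  104=13
Turnaround (C−A): 101=23  102=15  103=30  104=9
Waiting(102) = turnaround − burst = 15 − 6 = 9

9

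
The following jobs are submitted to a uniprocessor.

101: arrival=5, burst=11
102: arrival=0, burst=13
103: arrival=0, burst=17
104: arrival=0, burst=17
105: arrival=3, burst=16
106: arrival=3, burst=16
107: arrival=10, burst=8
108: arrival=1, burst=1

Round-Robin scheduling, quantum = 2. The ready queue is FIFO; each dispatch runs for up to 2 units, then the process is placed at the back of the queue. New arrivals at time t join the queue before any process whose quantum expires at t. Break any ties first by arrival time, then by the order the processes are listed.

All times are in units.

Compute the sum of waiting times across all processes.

Gantt: | 102 0-2 | 103 2-4 | 104 4-6 | 108 6-7 | 102 7-9 | 105 9-11 | 106 11-13 | 103 13-15 | 101 15-17 | 104 17-19 | 102 19-21 | 107 21-23 | 105 23-25 | 106 25-27 | 103 27-29 | 101 29-31 | 104 31-33 | 102 33-35 | 107 35-37 | 105 37-39 | 106 39-41 | 103 41-43 | 101 43-45 | 104 45-47 | 102 47-49 | 107 49-51 | 105 51-53 | 106 53-55 | 103 55-57 | 101 57-59 | 104 59-61 | 102 61-63 | 107 63-65 | 105 65-67 | 106 67-69 | 103 69-71 | 101 71-73 | 104 73-75 | 102 75-76 | 105 76-78 | 106 78-80 | 103 80-82 | 101 82-83 | 104 83-85 | 105 85-87 | 106 87-89 | 103 89-91 | 104 91-93 | 105 93-95 | 106 95-97 | 103 97-98 | 104 98-99 |
Completion: 101=83  102=76  103=98  104=99  105=95  106=97  107=65  108=7
Turnaround (C−A): 101=78  102=76  103=98  104=99  105=92  106=94  107=55  108=6
Waiting = turnaround − burst: 101=67, 102=63, 103=81, 104=82, 105=76, 106=78, 107=47, 108=5
Total waiting = 67 + 63 + 81 + 82 + 76 + 78 + 47 + 5 = 499

499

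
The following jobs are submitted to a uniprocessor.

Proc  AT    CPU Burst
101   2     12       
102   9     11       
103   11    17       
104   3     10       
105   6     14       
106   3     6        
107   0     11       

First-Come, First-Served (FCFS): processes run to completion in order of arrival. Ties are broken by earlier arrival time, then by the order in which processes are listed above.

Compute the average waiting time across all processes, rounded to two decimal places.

27.00

Gantt: | 107 0-11 | 101 11-23 | 104 23-33 | 106 33-39 | 105 39-53 | 102 53-64 | 103 64-81 |
Completion: 101=23  102=64  103=81  104=33  105=53  106=39  107=11
Turnaround (C−A): 101=21  102=55  103=70  104=30  105=47  106=36  107=11
Waiting times: 101=9, 102=44, 103=53, 104=20, 105=33, 106=30, 107=0
Average waiting = (9+44+53+20+33+30+0) / 7 = 189/7 = 27.00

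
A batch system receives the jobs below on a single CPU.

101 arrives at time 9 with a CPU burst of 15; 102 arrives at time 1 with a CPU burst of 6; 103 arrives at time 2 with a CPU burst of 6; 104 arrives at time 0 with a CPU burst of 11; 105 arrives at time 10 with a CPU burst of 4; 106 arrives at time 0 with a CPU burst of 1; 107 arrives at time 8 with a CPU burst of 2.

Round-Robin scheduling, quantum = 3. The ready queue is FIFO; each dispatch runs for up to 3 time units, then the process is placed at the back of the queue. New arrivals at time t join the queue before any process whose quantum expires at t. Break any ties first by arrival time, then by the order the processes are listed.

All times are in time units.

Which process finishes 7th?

101

Timeline: | 104 0-3 | 106 3-4 | 102 4-7 | 103 7-10 | 104 10-13 | 102 13-16 | 107 16-18 | 101 18-21 | 105 21-24 | 103 24-27 | 104 27-30 | 101 30-33 | 105 33-34 | 104 34-36 | 101 36-45 |
Completion: 101=45  102=16  103=27  104=36  105=34  106=4  107=18
Finish order: 106 → 102 → 107 → 103 → 105 → 104 → 101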